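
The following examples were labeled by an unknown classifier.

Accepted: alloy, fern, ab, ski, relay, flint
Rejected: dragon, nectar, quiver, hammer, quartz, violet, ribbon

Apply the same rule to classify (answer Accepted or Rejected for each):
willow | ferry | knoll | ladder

Rejected, Accepted, Accepted, Rejected

Rule: length ≤ 5. This holds for each 'Accepted' example and fails for each 'Rejected' one.
willow: length 6, does not satisfy this → Rejected.
ferry: length 5, has this property → Accepted.
knoll: length 5, has this property → Accepted.
ladder: length 6, does not satisfy this → Rejected.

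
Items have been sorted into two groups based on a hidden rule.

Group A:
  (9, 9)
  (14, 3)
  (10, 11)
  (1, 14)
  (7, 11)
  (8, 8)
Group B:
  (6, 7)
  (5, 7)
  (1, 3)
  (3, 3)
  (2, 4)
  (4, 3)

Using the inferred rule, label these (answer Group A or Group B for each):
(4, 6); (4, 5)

Group B, Group B

The common property of the 'Group A' items is: sum ≥ 15. No 'Group B' item has it.
(4, 6) → 4+6 = 10 → Group B. (4, 5) → 4+5 = 9 → Group B.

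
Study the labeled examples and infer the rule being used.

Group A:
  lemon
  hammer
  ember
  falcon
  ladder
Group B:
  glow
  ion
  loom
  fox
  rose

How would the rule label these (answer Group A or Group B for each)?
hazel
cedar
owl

Group A, Group A, Group B

The rule appears to be: length ≥ 5.
hazel — length 5, hence Group A. cedar — length 5, hence Group A. owl — length 3, hence Group B.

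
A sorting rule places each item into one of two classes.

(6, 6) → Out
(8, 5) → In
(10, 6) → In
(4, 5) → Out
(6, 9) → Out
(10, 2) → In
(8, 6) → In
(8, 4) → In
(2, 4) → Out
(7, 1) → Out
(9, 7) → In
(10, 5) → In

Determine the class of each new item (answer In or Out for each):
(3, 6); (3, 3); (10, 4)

Out, Out, In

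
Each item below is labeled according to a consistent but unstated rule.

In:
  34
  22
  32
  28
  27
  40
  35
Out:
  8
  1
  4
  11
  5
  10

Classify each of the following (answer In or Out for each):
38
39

In, In

One predicate separates the groups cleanly: at least 22.
38 → 38 ≥ 22 → In. 39 → 39 ≥ 22 → In.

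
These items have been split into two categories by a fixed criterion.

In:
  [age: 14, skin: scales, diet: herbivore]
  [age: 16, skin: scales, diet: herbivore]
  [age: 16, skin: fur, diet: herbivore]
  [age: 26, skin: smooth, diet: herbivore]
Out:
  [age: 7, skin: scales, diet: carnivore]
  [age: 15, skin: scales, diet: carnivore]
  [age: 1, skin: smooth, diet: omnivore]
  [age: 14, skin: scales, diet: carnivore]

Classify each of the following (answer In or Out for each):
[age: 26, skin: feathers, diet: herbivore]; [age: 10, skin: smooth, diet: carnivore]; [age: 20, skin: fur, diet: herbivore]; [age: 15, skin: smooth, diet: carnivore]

In, Out, In, Out

One predicate separates the groups cleanly: diet is herbivore.
[age: 26, skin: feathers, diet: herbivore] → diet is herbivore → In.
[age: 10, skin: smooth, diet: carnivore] → diet is carnivore → Out.
[age: 20, skin: fur, diet: herbivore] → diet is herbivore → In.
[age: 15, skin: smooth, diet: carnivore] → diet is carnivore → Out.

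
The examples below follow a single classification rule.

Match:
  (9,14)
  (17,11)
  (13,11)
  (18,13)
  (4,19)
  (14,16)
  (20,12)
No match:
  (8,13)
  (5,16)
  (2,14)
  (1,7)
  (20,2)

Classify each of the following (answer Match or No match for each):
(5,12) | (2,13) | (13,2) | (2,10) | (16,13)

'Match' ⟺ sum ≥ 23.
(5,12): 5+12 = 17 — does not fit, so No match. (2,13): 2+13 = 15 — does not fit, so No match. (13,2): 13+2 = 15 — does not fit, so No match. (2,10): 2+10 = 12 — does not fit, so No match. (16,13): 16+13 = 29 — fits, so Match.

No match, No match, No match, No match, Match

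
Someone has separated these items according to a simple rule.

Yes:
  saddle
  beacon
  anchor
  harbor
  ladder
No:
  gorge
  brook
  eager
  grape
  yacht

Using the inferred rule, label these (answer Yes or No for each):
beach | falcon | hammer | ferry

No, Yes, Yes, No

The rule appears to be: even length.
beach → length 5 → No.
falcon → length 6 → Yes.
hammer → length 6 → Yes.
ferry → length 5 → No.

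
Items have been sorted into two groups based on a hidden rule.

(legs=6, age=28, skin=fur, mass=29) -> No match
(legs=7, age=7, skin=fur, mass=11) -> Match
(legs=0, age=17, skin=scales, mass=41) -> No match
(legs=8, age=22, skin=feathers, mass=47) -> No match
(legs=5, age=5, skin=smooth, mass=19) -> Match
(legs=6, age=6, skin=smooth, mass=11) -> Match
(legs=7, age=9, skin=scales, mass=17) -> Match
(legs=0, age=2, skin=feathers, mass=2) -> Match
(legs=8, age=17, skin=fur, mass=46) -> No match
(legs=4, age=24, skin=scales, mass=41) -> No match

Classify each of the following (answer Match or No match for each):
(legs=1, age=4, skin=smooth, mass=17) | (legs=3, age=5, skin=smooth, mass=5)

The simplest hypothesis consistent with all the labels is: age ≤ 9.

Match, Match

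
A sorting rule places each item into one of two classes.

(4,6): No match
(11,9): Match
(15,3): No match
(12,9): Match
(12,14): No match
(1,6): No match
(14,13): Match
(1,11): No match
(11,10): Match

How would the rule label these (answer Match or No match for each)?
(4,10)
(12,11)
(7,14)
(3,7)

The simplest hypothesis consistent with all the labels is: first > second AND sum ≥ 20.
(4,10) — 4 < 10, 4+10 = 14, hence No match.
(12,11) — 12 > 11, 12+11 = 23, hence Match.
(7,14) — 7 < 14, 7+14 = 21, hence No match.
(3,7) — 3 < 7, 3+7 = 10, hence No match.

No match, Match, No match, No match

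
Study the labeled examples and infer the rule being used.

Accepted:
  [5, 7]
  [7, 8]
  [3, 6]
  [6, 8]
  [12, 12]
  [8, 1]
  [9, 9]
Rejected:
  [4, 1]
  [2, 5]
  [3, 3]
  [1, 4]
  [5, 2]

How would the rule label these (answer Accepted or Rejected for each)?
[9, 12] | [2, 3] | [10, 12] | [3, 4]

Accepted, Rejected, Accepted, Rejected

The classifier is using: sum ≥ 9.
[9, 12]: Accepted (9+12 = 21). [2, 3]: Rejected (2+3 = 5). [10, 12]: Accepted (10+12 = 22). [3, 4]: Rejected (3+4 = 7).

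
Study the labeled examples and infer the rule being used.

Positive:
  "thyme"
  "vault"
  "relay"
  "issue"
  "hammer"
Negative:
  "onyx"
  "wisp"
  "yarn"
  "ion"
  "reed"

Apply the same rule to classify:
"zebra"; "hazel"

The classifier is using: length ≥ 5.
"zebra" → length 5 → Positive.
"hazel" → length 5 → Positive.

Positive, Positive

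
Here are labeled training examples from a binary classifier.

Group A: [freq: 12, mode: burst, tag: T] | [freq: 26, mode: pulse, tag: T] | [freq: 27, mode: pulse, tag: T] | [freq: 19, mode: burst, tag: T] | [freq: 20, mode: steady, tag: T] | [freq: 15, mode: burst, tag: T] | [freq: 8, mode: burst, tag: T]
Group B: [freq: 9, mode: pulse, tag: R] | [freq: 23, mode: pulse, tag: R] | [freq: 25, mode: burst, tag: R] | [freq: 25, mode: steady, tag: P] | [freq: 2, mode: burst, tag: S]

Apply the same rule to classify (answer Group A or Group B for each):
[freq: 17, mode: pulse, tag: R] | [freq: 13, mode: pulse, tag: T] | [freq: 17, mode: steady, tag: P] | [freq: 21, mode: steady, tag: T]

One predicate separates the groups cleanly: tag is T.
[freq: 17, mode: pulse, tag: R]: tag is R — lacks this property, so Group B. [freq: 13, mode: pulse, tag: T]: tag is T — fits, so Group A. [freq: 17, mode: steady, tag: P]: tag is P — lacks this property, so Group B. [freq: 21, mode: steady, tag: T]: tag is T — fits, so Group A.

Group B, Group A, Group B, Group A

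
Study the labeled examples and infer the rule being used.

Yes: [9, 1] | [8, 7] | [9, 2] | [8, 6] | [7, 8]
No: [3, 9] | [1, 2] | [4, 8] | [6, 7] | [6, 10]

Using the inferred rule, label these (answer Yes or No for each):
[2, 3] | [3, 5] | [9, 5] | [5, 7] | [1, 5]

No, No, Yes, No, No

A rule that fits every label: first ≥ 7 — true of each 'Yes' example, false of each 'No' one.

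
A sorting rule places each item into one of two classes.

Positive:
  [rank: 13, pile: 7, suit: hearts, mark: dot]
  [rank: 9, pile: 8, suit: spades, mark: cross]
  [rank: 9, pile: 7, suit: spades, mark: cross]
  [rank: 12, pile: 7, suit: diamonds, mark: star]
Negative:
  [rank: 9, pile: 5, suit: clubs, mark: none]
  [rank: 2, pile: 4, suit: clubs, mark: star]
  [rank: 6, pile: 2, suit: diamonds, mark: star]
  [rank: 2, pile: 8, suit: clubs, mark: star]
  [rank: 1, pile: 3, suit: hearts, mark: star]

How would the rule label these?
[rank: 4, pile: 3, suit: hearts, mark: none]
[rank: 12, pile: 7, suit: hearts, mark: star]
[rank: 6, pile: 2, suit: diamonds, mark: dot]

Negative, Positive, Negative

The rule appears to be: rank ≥ 6 AND pile ≥ 7.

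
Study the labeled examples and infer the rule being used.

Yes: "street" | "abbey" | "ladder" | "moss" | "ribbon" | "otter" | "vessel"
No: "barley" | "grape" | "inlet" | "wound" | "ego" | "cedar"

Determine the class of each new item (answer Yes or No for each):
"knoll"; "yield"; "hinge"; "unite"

Yes, No, No, No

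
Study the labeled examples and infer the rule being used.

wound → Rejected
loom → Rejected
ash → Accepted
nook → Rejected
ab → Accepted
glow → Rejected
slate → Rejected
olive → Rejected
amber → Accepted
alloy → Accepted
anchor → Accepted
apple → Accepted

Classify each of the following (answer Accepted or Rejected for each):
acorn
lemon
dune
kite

Accepted, Rejected, Rejected, Rejected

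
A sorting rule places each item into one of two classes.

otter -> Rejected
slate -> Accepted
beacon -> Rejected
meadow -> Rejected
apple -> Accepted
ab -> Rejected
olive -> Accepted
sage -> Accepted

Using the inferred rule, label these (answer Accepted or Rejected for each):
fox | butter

The rule appears to be: ends with 'e'.
fox — ends with 'x', hence Rejected. butter — ends with 'r', hence Rejected.

Rejected, Rejected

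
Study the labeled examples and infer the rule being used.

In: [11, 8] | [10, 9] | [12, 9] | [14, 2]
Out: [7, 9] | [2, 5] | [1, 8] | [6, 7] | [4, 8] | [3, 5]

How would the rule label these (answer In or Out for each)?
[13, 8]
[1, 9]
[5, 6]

In, Out, Out

The pattern is that an item is 'In' exactly when: first > second.
[13, 8]: In (13 > 8).
[1, 9]: Out (1 < 9).
[5, 6]: Out (5 < 6).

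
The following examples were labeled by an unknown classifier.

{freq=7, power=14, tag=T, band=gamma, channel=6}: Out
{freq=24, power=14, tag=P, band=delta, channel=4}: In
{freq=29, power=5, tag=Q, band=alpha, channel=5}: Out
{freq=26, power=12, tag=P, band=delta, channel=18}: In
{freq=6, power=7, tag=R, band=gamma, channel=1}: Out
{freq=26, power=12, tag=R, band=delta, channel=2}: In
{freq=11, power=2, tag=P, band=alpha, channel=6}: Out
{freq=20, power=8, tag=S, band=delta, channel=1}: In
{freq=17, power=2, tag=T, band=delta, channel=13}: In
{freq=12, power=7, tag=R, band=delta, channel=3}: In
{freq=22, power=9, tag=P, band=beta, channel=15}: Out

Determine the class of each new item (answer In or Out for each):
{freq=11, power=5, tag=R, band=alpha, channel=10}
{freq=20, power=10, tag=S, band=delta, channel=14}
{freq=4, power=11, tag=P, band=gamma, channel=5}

One predicate separates the groups cleanly: band is delta.
{freq=11, power=5, tag=R, band=alpha, channel=10}: band is alpha — fails the rule, so Out.
{freq=20, power=10, tag=S, band=delta, channel=14}: band is delta — qualifies, so In.
{freq=4, power=11, tag=P, band=gamma, channel=5}: band is gamma — fails the rule, so Out.

Out, In, Out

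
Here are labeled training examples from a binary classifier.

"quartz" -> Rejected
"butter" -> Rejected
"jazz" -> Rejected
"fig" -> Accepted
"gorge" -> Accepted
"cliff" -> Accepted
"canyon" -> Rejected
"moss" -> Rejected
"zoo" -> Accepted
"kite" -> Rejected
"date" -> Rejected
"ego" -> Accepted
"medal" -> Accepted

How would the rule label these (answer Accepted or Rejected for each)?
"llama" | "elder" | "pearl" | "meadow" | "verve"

'Accepted' ⟺ odd length.
Accepted: "llama", since length 5. Accepted: "elder", since length 5. Accepted: "pearl", since length 5. Rejected: "meadow", since length 6. Accepted: "verve", since length 5.

Accepted, Accepted, Accepted, Rejected, Accepted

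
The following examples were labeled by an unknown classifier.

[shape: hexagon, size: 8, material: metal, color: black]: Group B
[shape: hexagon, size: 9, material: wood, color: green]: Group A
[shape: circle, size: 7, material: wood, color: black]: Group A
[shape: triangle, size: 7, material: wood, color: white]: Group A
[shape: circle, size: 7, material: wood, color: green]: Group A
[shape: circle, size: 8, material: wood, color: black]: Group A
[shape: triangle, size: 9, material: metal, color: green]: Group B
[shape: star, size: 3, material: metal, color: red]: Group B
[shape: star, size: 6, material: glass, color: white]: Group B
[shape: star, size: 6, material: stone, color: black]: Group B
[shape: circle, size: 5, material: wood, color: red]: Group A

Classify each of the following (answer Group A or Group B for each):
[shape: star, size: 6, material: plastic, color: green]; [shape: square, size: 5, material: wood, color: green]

Looking at the examples, the only property every 'Group A' case has and every 'Group B' case lacks is: material is wood.

Group B, Group A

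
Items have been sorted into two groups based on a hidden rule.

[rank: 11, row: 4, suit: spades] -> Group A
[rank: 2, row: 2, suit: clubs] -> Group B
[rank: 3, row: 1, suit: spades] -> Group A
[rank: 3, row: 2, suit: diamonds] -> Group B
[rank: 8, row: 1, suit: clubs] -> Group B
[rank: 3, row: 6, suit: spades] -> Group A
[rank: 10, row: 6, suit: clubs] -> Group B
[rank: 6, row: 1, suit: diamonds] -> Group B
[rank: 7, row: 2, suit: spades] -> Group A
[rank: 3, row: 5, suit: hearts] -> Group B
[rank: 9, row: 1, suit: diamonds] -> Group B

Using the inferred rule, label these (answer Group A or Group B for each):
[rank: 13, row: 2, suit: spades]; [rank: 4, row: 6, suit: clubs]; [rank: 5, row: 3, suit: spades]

The common property of the 'Group A' items is: suit is spades. No 'Group B' item has it.

Group A, Group B, Group A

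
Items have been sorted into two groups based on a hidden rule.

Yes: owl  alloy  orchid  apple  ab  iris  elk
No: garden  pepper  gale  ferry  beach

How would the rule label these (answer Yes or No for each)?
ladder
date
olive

No, No, Yes

Checking candidate rules against both groups, what survives is: starts with a vowel.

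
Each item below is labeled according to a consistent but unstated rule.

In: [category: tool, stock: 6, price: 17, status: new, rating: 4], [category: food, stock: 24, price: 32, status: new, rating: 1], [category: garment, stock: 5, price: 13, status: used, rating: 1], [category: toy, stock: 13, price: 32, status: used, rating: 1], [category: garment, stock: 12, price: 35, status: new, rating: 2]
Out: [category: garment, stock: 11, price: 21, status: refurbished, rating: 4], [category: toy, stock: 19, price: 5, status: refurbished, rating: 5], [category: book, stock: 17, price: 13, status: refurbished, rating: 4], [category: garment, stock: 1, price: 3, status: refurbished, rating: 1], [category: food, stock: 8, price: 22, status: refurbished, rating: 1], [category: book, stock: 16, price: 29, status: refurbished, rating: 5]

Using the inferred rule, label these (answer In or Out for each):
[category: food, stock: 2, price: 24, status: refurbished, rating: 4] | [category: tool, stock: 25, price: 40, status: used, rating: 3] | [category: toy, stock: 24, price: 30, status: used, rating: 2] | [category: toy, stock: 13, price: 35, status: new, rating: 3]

One predicate separates the groups cleanly: status is not refurbished.

Out, In, In, In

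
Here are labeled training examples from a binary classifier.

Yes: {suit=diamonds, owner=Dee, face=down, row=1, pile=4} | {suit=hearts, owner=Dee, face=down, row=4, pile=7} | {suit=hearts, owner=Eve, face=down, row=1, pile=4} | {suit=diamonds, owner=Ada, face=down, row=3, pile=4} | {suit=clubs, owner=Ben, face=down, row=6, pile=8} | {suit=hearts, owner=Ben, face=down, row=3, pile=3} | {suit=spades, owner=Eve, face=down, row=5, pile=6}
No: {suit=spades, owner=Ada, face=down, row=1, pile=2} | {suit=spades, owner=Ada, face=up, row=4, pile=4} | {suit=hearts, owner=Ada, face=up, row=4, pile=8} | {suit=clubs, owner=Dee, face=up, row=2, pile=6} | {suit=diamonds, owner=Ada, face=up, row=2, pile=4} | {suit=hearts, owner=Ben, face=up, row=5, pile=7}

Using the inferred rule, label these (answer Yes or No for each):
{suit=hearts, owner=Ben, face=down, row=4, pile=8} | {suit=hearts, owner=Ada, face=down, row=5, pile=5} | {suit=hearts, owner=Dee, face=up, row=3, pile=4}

A rule that fits every label: face is down AND pile ≥ 3 — true of each 'Yes' example, false of each 'No' one.
{suit=hearts, owner=Ben, face=down, row=4, pile=8}: Yes (face is down, pile = 8).
{suit=hearts, owner=Ada, face=down, row=5, pile=5}: Yes (face is down, pile = 5).
{suit=hearts, owner=Dee, face=up, row=3, pile=4}: No (face is up, pile = 4).

Yes, Yes, No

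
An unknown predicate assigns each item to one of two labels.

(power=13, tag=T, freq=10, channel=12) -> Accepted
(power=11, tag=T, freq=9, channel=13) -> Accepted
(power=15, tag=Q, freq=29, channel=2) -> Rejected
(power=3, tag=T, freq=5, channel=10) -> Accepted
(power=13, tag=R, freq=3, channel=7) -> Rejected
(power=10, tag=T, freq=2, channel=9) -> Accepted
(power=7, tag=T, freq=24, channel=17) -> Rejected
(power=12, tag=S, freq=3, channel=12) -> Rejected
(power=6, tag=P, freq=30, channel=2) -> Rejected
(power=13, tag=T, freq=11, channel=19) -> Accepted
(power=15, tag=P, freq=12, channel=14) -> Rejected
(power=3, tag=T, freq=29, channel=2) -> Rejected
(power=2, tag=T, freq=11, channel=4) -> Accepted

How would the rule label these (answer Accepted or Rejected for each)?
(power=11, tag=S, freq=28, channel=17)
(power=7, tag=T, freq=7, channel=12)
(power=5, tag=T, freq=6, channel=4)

A rule that fits every label: tag is T AND freq ≤ 11 — true of each 'Accepted' example, false of each 'Rejected' one.
(power=11, tag=S, freq=28, channel=17): tag is S, freq = 28 — does not fit, so Rejected. (power=7, tag=T, freq=7, channel=12): tag is T, freq = 7 — checks out, so Accepted. (power=5, tag=T, freq=6, channel=4): tag is T, freq = 6 — checks out, so Accepted.

Rejected, Accepted, Accepted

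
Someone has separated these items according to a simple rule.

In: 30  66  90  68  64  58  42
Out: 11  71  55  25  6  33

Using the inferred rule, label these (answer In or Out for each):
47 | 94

Out, In

The simplest hypothesis consistent with all the labels is: even AND at least 11.
47: 47 is odd, 47 ≥ 11 — does not pass, so Out. 94: 94 is even, 94 ≥ 11 — passes, so In.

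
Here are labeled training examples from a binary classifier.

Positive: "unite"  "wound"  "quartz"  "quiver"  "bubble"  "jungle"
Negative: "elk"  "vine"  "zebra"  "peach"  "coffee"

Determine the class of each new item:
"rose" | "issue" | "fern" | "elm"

Negative, Positive, Negative, Negative

Every 'Positive' example satisfies: contains 'u'. None of the 'Negative' examples do.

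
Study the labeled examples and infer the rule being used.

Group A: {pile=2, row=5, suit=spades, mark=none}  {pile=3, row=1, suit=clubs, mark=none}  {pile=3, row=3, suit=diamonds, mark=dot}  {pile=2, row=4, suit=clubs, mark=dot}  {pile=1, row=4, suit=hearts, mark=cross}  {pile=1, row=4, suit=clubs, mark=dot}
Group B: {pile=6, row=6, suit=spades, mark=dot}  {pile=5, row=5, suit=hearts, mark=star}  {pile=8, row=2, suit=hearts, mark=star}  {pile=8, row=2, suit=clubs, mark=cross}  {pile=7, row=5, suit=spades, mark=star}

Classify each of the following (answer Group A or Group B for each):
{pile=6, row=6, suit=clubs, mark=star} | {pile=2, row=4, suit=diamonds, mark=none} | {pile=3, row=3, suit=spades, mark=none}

Group B, Group A, Group A

A rule that fits every label: pile ≤ 3 — true of each 'Group A' example, false of each 'Group B' one.
{pile=6, row=6, suit=clubs, mark=star} → pile = 6 → Group B. {pile=2, row=4, suit=diamonds, mark=none} → pile = 2 → Group A. {pile=3, row=3, suit=spades, mark=none} → pile = 3 → Group A.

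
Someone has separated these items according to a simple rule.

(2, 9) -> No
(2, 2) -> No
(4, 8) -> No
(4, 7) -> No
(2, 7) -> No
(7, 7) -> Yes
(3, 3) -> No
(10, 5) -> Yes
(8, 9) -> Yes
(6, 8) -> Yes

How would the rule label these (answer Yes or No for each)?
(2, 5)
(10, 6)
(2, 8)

The simplest hypothesis consistent with all the labels is: sum ≥ 14.
(2, 5) → 2+5 = 7 → No. (10, 6) → 10+6 = 16 → Yes. (2, 8) → 2+8 = 10 → No.

No, Yes, No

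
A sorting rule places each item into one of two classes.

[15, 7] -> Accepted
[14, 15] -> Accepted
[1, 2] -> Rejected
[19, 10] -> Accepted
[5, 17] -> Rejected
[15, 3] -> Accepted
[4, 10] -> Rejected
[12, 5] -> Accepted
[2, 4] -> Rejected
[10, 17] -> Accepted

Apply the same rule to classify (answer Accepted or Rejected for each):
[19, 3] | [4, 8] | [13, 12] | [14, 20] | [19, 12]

Accepted, Rejected, Accepted, Accepted, Accepted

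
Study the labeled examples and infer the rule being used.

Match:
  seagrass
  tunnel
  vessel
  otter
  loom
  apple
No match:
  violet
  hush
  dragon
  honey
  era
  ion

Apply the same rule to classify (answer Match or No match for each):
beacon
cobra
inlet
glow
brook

No match, No match, No match, No match, Match

A rule that fits every label: has a double letter — true of each 'Match' example, false of each 'No match' one.
beacon: no doubled letter, does not pass → No match.
cobra: no doubled letter, does not pass → No match.
inlet: no doubled letter, does not pass → No match.
glow: no doubled letter, does not pass → No match.
brook: 'oo' doubled, qualifies → Match.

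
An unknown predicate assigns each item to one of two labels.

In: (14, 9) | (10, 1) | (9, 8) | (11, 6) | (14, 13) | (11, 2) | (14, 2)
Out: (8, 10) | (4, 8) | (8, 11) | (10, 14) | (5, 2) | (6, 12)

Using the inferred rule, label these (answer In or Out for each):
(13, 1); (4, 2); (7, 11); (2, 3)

All 'In' examples share one property — first > second AND sum ≥ 11 — and every 'Out' example lacks it.
(13, 1): 13 > 1, 13+1 = 14 — matches, so In.
(4, 2): 4 > 2, 4+2 = 6 — lacks this property, so Out.
(7, 11): 7 < 11, 7+11 = 18 — lacks this property, so Out.
(2, 3): 2 < 3, 2+3 = 5 — lacks this property, so Out.

In, Out, Out, Out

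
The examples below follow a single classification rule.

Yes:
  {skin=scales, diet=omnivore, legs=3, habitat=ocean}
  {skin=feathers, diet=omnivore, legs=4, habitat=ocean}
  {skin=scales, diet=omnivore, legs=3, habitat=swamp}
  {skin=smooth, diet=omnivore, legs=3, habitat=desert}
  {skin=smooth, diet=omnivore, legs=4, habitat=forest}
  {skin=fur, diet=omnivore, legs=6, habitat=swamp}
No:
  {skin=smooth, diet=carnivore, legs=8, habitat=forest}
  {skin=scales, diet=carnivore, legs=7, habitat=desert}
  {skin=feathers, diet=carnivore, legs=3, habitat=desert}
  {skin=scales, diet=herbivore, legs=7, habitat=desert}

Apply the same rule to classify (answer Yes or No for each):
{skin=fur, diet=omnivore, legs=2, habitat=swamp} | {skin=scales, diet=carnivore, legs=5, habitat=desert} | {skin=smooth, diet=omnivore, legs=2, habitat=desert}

Yes, No, Yes

A rule that fits every label: diet is omnivore — true of each 'Yes' example, false of each 'No' one.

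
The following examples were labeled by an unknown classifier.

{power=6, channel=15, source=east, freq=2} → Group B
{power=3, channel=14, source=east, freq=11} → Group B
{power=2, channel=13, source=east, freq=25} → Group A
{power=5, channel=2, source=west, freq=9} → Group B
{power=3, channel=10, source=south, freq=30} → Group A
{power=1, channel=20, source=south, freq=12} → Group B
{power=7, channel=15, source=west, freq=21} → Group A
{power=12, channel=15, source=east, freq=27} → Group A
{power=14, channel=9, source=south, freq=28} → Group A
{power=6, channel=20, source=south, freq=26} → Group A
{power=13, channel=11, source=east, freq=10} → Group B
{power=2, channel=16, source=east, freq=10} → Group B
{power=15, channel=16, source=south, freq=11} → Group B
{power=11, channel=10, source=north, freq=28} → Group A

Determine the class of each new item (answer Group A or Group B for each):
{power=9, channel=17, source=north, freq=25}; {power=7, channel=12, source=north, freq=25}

The simplest hypothesis consistent with all the labels is: freq ≥ 21.
{power=9, channel=17, source=north, freq=25}: freq = 25 — qualifies, so Group A.
{power=7, channel=12, source=north, freq=25}: freq = 25 — qualifies, so Group A.

Group A, Group A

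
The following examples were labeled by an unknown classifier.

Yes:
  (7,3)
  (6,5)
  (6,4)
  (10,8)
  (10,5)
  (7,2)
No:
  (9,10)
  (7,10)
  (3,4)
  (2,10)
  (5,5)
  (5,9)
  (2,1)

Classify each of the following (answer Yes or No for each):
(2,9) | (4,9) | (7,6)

One predicate separates the groups cleanly: first > second AND sum ≥ 7.
(2,9): 2 < 9, 2+9 = 11 — does not fit, so No. (4,9): 4 < 9, 4+9 = 13 — does not fit, so No. (7,6): 7 > 6, 7+6 = 13 — fits, so Yes.

No, No, Yes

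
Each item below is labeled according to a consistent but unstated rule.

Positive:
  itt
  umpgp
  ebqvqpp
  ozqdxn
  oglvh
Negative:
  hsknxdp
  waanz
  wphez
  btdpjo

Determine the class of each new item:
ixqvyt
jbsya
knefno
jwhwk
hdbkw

Checking candidate rules against both groups, what survives is: starts with a vowel.
ixqvyt: starts with 'i', fits → Positive.
jbsya: starts with 'j', doesn't qualify → Negative.
knefno: starts with 'k', doesn't qualify → Negative.
jwhwk: starts with 'j', doesn't qualify → Negative.
hdbkw: starts with 'h', doesn't qualify → Negative.

Positive, Negative, Negative, Negative, Negative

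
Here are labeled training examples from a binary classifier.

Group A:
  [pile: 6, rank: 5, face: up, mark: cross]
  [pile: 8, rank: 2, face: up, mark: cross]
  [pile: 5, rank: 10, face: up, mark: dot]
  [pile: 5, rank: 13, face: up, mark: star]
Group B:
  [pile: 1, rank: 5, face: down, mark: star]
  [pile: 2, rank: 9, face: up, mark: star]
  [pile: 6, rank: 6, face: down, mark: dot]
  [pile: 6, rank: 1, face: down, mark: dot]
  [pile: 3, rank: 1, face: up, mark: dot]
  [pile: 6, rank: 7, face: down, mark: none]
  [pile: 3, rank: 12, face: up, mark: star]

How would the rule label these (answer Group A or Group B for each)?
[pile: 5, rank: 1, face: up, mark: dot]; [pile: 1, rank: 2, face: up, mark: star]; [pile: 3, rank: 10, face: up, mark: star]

Every 'Group A' example satisfies: face is up AND pile ≥ 5. None of the 'Group B' examples do.

Group A, Group B, Group B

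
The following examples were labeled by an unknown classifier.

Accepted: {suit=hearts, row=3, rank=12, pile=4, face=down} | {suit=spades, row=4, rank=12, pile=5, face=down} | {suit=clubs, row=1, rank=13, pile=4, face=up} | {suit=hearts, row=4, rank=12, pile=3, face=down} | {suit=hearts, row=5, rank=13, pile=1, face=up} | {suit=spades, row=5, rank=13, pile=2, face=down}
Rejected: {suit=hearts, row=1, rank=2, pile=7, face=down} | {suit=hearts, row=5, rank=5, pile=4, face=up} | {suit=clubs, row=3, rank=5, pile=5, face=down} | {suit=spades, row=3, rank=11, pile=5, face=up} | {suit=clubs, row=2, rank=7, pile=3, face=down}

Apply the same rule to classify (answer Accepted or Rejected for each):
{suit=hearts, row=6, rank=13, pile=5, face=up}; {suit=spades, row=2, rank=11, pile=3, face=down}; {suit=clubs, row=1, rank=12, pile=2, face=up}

Accepted, Rejected, Accepted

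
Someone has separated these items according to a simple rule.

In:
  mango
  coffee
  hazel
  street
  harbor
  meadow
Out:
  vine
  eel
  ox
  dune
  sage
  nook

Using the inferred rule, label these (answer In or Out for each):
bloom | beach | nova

The rule appears to be: length ≥ 5.
bloom: In (length 5).
beach: In (length 5).
nova: Out (length 4).

In, In, Out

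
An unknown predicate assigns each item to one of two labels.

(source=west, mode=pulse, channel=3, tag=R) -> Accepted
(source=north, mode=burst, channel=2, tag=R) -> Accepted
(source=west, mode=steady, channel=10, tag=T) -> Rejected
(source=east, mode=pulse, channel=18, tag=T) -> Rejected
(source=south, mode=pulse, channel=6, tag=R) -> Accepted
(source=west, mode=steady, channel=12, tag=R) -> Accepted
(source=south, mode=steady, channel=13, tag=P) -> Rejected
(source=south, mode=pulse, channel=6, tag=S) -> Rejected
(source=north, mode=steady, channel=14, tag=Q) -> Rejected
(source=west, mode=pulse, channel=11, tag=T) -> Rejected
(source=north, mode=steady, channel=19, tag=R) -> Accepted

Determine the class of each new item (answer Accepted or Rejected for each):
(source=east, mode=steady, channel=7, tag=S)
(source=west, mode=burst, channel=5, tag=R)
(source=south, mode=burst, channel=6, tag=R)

Rejected, Accepted, Accepted

The classifier is using: tag is R.
(source=east, mode=steady, channel=7, tag=S): tag is S, fails the rule → Rejected.
(source=west, mode=burst, channel=5, tag=R): tag is R, fits → Accepted.
(source=south, mode=burst, channel=6, tag=R): tag is R, fits → Accepted.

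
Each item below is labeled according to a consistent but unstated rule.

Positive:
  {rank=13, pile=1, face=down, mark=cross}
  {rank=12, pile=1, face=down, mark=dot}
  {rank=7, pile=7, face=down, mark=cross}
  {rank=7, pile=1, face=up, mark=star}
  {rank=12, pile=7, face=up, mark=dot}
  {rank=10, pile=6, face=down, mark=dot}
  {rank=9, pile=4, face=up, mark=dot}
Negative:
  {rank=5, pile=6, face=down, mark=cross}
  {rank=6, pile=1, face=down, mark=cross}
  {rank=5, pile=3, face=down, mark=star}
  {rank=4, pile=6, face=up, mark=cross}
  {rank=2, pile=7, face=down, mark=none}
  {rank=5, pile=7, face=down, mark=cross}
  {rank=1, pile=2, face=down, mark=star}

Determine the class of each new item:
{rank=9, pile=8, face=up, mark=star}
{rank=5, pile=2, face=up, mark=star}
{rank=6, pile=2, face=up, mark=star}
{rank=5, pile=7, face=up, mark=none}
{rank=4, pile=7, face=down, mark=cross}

Positive, Negative, Negative, Negative, Negative

Rule: rank ≥ 7. This holds for each 'Positive' example and fails for each 'Negative' one.
Positive: {rank=9, pile=8, face=up, mark=star}, since rank = 9. Negative: {rank=5, pile=2, face=up, mark=star}, since rank = 5. Negative: {rank=6, pile=2, face=up, mark=star}, since rank = 6. Negative: {rank=5, pile=7, face=up, mark=none}, since rank = 5. Negative: {rank=4, pile=7, face=down, mark=cross}, since rank = 4.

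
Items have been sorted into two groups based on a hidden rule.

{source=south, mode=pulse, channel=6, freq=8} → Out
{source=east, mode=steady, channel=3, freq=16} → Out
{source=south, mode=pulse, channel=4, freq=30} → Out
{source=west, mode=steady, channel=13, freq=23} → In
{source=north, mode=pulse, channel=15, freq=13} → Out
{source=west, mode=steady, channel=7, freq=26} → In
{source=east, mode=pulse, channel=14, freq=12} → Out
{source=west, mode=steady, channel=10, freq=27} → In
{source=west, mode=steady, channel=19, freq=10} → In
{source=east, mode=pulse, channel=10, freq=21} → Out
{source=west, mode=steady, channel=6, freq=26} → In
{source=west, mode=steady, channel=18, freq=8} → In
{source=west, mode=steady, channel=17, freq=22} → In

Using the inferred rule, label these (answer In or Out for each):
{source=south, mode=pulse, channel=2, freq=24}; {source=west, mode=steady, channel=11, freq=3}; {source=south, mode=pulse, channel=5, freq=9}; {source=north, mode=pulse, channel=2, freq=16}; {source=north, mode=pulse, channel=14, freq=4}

Out, In, Out, Out, Out

The classifier is using: source is west.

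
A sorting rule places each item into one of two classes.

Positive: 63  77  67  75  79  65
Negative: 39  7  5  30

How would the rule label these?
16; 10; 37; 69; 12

Negative, Negative, Negative, Positive, Negative

A rule that fits every label: at least 63 — true of each 'Positive' example, false of each 'Negative' one.
16 → 16 < 63 → Negative. 10 → 10 < 63 → Negative. 37 → 37 < 63 → Negative. 69 → 69 ≥ 63 → Positive. 12 → 12 < 63 → Negative.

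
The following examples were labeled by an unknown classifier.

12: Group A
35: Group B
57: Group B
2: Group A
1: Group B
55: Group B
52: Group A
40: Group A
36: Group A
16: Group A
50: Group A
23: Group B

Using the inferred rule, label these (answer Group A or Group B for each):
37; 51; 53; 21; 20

Group B, Group B, Group B, Group B, Group A

A rule that fits every label: even — true of each 'Group A' example, false of each 'Group B' one.
37: Group B (37 is odd).
51: Group B (51 is odd).
53: Group B (53 is odd).
21: Group B (21 is odd).
20: Group A (20 is even).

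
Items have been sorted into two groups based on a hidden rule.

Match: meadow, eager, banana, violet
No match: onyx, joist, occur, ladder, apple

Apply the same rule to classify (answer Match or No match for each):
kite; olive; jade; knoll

No match, Match, No match, No match

Every 'Match' example satisfies: has ≥ 3 vowels. None of the 'No match' examples do.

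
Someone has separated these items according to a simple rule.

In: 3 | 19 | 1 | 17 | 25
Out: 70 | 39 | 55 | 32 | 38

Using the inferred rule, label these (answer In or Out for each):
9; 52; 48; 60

In, Out, Out, Out

All 'In' examples share one property — at most 25 — and every 'Out' example lacks it.
In: 9, since 9 ≤ 25. Out: 52, since 52 > 25. Out: 48, since 48 > 25. Out: 60, since 60 > 25.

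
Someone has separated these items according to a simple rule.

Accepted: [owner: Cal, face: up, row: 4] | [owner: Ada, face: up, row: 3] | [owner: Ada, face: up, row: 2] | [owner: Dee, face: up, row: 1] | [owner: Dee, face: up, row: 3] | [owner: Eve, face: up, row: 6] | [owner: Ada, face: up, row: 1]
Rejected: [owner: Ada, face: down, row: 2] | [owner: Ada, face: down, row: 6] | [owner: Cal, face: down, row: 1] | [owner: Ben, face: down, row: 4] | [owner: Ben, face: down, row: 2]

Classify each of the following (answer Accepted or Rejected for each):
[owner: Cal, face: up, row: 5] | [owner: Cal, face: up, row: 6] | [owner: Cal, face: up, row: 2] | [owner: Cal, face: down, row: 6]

Checking candidate rules against both groups, what survives is: face is up.
[owner: Cal, face: up, row: 5]: Accepted (face is up).
[owner: Cal, face: up, row: 6]: Accepted (face is up).
[owner: Cal, face: up, row: 2]: Accepted (face is up).
[owner: Cal, face: down, row: 6]: Rejected (face is down).

Accepted, Accepted, Accepted, Rejected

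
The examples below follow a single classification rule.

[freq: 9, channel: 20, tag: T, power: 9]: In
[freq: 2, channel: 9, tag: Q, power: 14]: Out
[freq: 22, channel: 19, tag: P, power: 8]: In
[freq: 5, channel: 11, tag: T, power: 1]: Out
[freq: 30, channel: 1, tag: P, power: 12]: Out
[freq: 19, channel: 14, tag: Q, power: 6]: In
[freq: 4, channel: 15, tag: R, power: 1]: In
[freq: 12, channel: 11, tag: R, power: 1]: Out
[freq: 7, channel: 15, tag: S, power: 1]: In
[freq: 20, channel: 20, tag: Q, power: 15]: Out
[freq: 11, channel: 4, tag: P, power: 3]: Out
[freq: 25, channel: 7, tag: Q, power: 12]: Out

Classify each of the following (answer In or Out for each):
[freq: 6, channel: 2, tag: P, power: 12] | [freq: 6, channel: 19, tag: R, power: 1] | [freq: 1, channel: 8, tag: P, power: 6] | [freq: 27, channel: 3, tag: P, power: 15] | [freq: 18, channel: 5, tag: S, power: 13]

'In' ⟺ power ≤ 9 AND channel ≥ 14.
[freq: 6, channel: 2, tag: P, power: 12] — power = 12, channel = 2, hence Out. [freq: 6, channel: 19, tag: R, power: 1] — power = 1, channel = 19, hence In. [freq: 1, channel: 8, tag: P, power: 6] — power = 6, channel = 8, hence Out. [freq: 27, channel: 3, tag: P, power: 15] — power = 15, channel = 3, hence Out. [freq: 18, channel: 5, tag: S, power: 13] — power = 13, channel = 5, hence Out.

Out, In, Out, Out, Out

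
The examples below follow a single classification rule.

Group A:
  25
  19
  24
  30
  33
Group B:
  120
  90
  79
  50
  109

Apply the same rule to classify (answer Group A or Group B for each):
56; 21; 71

Group B, Group A, Group B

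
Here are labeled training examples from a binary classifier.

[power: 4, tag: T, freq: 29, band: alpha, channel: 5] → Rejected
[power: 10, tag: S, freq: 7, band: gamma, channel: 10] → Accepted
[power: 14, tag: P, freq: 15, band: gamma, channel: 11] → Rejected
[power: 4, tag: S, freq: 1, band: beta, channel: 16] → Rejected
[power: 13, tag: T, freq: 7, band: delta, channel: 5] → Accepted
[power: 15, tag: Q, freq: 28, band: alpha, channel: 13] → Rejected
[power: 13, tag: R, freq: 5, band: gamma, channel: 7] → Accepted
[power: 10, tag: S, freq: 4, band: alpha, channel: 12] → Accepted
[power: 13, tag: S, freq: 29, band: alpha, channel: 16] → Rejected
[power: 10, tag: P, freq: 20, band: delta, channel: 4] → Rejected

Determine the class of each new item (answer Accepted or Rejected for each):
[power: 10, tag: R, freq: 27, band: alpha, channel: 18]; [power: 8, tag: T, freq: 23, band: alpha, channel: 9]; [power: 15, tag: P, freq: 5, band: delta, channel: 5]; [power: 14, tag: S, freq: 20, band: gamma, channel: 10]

Every 'Accepted' example satisfies: freq ≥ 4 AND freq ≤ 7. None of the 'Rejected' examples do.
[power: 10, tag: R, freq: 27, band: alpha, channel: 18]: freq = 27 — fails the rule, so Rejected. [power: 8, tag: T, freq: 23, band: alpha, channel: 9]: freq = 23 — fails the rule, so Rejected. [power: 15, tag: P, freq: 5, band: delta, channel: 5]: freq = 5 — fits, so Accepted. [power: 14, tag: S, freq: 20, band: gamma, channel: 10]: freq = 20 — fails the rule, so Rejected.

Rejected, Rejected, Accepted, Rejected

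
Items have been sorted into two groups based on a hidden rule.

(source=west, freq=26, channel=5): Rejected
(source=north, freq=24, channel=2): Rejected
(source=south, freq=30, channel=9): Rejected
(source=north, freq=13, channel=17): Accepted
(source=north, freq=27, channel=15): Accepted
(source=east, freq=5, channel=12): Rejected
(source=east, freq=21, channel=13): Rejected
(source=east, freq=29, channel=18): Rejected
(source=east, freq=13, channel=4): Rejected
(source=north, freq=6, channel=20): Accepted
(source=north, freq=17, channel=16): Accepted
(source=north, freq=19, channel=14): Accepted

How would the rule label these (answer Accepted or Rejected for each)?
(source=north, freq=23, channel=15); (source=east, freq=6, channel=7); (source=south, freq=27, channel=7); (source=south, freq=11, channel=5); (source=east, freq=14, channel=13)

Accepted, Rejected, Rejected, Rejected, Rejected

Rule: source is north AND channel ≥ 4. This holds for each 'Accepted' example and fails for each 'Rejected' one.
(source=north, freq=23, channel=15): source is north, channel = 15 — checks out, so Accepted.
(source=east, freq=6, channel=7): source is east, channel = 7 — doesn't qualify, so Rejected.
(source=south, freq=27, channel=7): source is south, channel = 7 — doesn't qualify, so Rejected.
(source=south, freq=11, channel=5): source is south, channel = 5 — doesn't qualify, so Rejected.
(source=east, freq=14, channel=13): source is east, channel = 13 — doesn't qualify, so Rejected.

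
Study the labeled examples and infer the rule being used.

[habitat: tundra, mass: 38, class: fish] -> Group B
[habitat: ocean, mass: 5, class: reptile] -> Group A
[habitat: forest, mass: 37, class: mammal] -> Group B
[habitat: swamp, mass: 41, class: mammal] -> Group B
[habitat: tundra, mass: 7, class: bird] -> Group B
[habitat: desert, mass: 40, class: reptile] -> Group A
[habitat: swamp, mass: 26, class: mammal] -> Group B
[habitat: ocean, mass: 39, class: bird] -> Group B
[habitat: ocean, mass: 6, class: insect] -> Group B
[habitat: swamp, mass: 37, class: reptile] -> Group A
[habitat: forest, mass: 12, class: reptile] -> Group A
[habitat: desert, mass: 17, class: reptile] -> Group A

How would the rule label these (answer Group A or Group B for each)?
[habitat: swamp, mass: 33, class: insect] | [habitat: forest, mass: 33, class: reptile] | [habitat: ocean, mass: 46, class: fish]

The common property of the 'Group A' items is: class is reptile. No 'Group B' item has it.
[habitat: swamp, mass: 33, class: insect] → class is insect → Group B.
[habitat: forest, mass: 33, class: reptile] → class is reptile → Group A.
[habitat: ocean, mass: 46, class: fish] → class is fish → Group B.

Group B, Group A, Group B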